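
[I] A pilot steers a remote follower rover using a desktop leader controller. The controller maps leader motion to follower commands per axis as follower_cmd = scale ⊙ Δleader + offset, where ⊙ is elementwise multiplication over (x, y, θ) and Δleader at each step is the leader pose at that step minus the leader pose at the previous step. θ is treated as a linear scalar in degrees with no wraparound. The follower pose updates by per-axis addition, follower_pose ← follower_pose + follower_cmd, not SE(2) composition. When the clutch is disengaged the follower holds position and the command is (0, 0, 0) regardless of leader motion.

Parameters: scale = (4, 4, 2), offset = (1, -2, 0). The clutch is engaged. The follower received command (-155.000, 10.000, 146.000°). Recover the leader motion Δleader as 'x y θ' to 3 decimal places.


axis x: (-155.000 − 1) / (4) = -39.000
axis y: (10.000 − -2) / (4) = 3.000
axis θ: (146.000 − 0) / (2) = 73.000

-39.000 3.000 73.000


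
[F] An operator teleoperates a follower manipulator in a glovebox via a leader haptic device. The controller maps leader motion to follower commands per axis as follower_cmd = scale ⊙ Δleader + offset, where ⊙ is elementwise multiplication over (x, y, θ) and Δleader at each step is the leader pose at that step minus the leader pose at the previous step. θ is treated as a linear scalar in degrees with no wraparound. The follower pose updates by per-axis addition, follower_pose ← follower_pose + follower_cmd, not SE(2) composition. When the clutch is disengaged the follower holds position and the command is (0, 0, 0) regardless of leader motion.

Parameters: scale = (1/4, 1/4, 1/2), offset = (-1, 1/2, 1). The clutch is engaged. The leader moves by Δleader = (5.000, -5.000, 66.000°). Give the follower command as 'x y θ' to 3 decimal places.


0.250 -0.750 34.000

axis x: 1/4·5.000 + -1 = 0.250
axis y: 1/4·-5.000 + 1/2 = -0.750
axis θ: 1/2·66.000 + 1 = 34.000


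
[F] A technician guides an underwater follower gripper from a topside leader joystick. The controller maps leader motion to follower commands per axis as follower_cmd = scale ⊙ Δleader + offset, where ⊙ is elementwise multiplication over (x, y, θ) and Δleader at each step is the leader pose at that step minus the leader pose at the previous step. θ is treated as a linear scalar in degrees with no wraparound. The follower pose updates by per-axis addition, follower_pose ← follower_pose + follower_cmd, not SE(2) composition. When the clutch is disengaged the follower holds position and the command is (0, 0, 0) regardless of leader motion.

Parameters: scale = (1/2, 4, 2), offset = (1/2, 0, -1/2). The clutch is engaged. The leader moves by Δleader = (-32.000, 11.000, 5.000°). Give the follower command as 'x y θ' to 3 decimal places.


axis x: 1/2·-32.000 + 1/2 = -15.500
axis y: 4·11.000 + 0 = 44.000
axis θ: 2·5.000 + -1/2 = 9.500

-15.500 44.000 9.500


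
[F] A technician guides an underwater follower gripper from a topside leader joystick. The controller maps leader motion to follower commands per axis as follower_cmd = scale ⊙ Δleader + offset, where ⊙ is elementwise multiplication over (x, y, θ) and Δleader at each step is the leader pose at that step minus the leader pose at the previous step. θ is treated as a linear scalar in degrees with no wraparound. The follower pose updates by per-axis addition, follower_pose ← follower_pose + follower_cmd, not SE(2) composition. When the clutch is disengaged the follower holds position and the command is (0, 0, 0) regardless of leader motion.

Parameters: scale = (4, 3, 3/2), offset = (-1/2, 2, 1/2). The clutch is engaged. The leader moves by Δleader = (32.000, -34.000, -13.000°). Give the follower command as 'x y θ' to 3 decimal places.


axis x: 4·32.000 + -1/2 = 127.500
axis y: 3·-34.000 + 2 = -100.000
axis θ: 3/2·-13.000 + 1/2 = -19.000

127.500 -100.000 -19.000


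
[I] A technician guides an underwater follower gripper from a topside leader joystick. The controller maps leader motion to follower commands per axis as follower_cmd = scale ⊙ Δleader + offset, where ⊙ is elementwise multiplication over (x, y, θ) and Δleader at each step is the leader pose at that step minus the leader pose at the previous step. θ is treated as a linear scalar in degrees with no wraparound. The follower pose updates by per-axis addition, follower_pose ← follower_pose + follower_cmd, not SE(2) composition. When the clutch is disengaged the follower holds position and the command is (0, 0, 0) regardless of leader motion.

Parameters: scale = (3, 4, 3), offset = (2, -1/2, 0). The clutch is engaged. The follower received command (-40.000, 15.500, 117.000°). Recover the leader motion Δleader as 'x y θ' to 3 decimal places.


-14.000 4.000 39.000

axis x: (-40.000 − 2) / (3) = -14.000
axis y: (15.500 − -1/2) / (4) = 4.000
axis θ: (117.000 − 0) / (3) = 39.000


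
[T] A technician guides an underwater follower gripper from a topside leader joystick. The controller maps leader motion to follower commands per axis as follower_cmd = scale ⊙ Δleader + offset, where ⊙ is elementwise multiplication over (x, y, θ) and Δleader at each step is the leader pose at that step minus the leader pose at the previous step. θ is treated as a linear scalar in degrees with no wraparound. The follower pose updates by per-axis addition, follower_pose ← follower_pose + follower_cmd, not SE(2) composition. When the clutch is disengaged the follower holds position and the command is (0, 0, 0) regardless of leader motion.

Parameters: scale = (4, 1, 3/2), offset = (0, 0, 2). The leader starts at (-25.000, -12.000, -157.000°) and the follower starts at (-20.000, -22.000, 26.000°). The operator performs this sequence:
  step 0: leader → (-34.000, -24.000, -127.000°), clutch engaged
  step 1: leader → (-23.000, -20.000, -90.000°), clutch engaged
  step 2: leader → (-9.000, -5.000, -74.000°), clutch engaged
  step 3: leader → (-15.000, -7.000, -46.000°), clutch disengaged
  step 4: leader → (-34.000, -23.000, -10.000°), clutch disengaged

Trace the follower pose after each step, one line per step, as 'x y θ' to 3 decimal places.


-56.000 -34.000 73.000
-12.000 -30.000 130.500
44.000 -15.000 156.500
44.000 -15.000 156.500
44.000 -15.000 156.500

step 0: Δleader=(-9.000, -12.000, 30.000°), engaged; cmd=(-36.000, -12.000, 47.000°) → follower=(-56.000, -34.000, 73.000°)
step 1: Δleader=(11.000, 4.000, 37.000°), engaged; cmd=(44.000, 4.000, 57.500°) → follower=(-12.000, -30.000, 130.500°)
step 2: Δleader=(14.000, 15.000, 16.000°), engaged; cmd=(56.000, 15.000, 26.000°) → follower=(44.000, -15.000, 156.500°)
step 3: Δleader=(-6.000, -2.000, 28.000°), disengaged; cmd=(0,0,0) → follower holds at (44.000, -15.000, 156.500°)
step 4: Δleader=(-19.000, -16.000, 36.000°), disengaged; cmd=(0,0,0) → follower holds at (44.000, -15.000, 156.500°)


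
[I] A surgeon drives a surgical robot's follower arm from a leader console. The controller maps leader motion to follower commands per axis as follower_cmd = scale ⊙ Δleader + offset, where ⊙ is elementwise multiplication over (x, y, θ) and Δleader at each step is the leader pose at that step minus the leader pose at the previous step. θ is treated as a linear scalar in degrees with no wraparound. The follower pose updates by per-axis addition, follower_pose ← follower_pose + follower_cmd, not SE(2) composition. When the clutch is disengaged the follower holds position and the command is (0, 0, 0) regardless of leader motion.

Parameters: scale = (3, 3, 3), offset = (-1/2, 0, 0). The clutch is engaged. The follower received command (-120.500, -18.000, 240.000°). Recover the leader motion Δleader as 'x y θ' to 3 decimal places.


axis x: (-120.500 − -1/2) / (3) = -40.000
axis y: (-18.000 − 0) / (3) = -6.000
axis θ: (240.000 − 0) / (3) = 80.000

-40.000 -6.000 80.000


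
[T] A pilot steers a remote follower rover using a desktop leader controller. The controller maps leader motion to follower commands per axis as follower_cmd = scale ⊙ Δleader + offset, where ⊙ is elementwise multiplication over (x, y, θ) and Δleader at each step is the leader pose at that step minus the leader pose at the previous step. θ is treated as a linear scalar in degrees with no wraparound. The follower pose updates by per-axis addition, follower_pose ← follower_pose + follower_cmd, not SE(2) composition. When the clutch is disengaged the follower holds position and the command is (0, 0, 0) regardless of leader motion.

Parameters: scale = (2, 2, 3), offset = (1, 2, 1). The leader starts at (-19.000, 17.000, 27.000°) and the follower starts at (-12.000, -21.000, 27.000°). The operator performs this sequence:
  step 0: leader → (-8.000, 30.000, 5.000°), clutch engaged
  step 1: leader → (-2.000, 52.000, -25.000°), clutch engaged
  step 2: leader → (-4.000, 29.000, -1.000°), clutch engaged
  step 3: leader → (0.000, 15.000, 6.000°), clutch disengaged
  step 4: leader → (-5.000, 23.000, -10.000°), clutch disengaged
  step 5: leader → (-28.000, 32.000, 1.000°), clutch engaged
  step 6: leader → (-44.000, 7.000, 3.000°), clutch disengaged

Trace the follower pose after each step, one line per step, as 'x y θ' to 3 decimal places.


step 0: Δleader=(11.000, 13.000, -22.000°), engaged; cmd=(23.000, 28.000, -65.000°) → follower=(11.000, 7.000, -38.000°)
step 1: Δleader=(6.000, 22.000, -30.000°), engaged; cmd=(13.000, 46.000, -89.000°) → follower=(24.000, 53.000, -127.000°)
step 2: Δleader=(-2.000, -23.000, 24.000°), engaged; cmd=(-3.000, -44.000, 73.000°) → follower=(21.000, 9.000, -54.000°)
step 3: Δleader=(4.000, -14.000, 7.000°), disengaged; cmd=(0,0,0) → follower holds at (21.000, 9.000, -54.000°)
step 4: Δleader=(-5.000, 8.000, -16.000°), disengaged; cmd=(0,0,0) → follower holds at (21.000, 9.000, -54.000°)
step 5: Δleader=(-23.000, 9.000, 11.000°), engaged; cmd=(-45.000, 20.000, 34.000°) → follower=(-24.000, 29.000, -20.000°)
step 6: Δleader=(-16.000, -25.000, 2.000°), disengaged; cmd=(0,0,0) → follower holds at (-24.000, 29.000, -20.000°)

11.000 7.000 -38.000
24.000 53.000 -127.000
21.000 9.000 -54.000
21.000 9.000 -54.000
21.000 9.000 -54.000
-24.000 29.000 -20.000
-24.000 29.000 -20.000


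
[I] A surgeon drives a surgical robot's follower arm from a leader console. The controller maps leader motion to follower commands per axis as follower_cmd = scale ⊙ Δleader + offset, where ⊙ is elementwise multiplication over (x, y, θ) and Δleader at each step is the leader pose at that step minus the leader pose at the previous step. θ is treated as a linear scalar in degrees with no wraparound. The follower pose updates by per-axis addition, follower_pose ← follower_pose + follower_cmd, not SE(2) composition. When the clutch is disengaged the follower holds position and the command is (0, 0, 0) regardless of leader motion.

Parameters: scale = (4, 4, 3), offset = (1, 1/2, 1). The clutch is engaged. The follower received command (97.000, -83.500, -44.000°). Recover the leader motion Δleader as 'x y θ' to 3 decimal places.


axis x: (97.000 − 1) / (4) = 24.000
axis y: (-83.500 − 1/2) / (4) = -21.000
axis θ: (-44.000 − 1) / (3) = -15.000

24.000 -21.000 -15.000


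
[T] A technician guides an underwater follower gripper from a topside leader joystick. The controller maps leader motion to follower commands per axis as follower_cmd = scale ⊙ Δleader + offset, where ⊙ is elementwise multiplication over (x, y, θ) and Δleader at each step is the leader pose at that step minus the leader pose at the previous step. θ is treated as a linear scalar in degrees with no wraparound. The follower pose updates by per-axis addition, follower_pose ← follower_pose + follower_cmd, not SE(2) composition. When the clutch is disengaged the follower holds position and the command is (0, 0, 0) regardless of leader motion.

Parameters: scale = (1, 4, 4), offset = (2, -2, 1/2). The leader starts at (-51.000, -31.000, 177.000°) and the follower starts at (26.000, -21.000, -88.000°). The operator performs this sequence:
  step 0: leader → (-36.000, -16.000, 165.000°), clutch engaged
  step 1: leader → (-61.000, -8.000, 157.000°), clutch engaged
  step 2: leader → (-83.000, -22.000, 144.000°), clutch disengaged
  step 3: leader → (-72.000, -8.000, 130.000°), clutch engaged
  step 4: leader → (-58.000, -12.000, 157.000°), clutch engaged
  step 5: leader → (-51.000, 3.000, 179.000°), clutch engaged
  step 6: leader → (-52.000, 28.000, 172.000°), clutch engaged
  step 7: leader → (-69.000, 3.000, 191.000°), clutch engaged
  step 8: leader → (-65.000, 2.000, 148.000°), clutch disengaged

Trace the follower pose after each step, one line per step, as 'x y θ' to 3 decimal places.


step 0: Δleader=(15.000, 15.000, -12.000°), engaged; cmd=(17.000, 58.000, -47.500°) → follower=(43.000, 37.000, -135.500°)
step 1: Δleader=(-25.000, 8.000, -8.000°), engaged; cmd=(-23.000, 30.000, -31.500°) → follower=(20.000, 67.000, -167.000°)
step 2: Δleader=(-22.000, -14.000, -13.000°), disengaged; cmd=(0,0,0) → follower holds at (20.000, 67.000, -167.000°)
step 3: Δleader=(11.000, 14.000, -14.000°), engaged; cmd=(13.000, 54.000, -55.500°) → follower=(33.000, 121.000, -222.500°)
step 4: Δleader=(14.000, -4.000, 27.000°), engaged; cmd=(16.000, -18.000, 108.500°) → follower=(49.000, 103.000, -114.000°)
step 5: Δleader=(7.000, 15.000, 22.000°), engaged; cmd=(9.000, 58.000, 88.500°) → follower=(58.000, 161.000, -25.500°)
step 6: Δleader=(-1.000, 25.000, -7.000°), engaged; cmd=(1.000, 98.000, -27.500°) → follower=(59.000, 259.000, -53.000°)
step 7: Δleader=(-17.000, -25.000, 19.000°), engaged; cmd=(-15.000, -102.000, 76.500°) → follower=(44.000, 157.000, 23.500°)
step 8: Δleader=(4.000, -1.000, -43.000°), disengaged; cmd=(0,0,0) → follower holds at (44.000, 157.000, 23.500°)

43.000 37.000 -135.500
20.000 67.000 -167.000
20.000 67.000 -167.000
33.000 121.000 -222.500
49.000 103.000 -114.000
58.000 161.000 -25.500
59.000 259.000 -53.000
44.000 157.000 23.500
44.000 157.000 23.500


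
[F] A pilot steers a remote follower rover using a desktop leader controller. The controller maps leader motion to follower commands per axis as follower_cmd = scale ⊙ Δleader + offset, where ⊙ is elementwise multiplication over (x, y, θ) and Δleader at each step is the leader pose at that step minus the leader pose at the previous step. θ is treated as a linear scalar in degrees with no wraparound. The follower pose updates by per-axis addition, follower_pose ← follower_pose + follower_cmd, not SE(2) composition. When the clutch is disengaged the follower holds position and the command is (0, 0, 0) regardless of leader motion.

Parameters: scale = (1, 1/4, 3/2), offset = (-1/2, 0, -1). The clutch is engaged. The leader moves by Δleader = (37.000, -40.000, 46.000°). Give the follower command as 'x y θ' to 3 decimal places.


36.500 -10.000 68.000

axis x: 1·37.000 + -1/2 = 36.500
axis y: 1/4·-40.000 + 0 = -10.000
axis θ: 3/2·46.000 + -1 = 68.000


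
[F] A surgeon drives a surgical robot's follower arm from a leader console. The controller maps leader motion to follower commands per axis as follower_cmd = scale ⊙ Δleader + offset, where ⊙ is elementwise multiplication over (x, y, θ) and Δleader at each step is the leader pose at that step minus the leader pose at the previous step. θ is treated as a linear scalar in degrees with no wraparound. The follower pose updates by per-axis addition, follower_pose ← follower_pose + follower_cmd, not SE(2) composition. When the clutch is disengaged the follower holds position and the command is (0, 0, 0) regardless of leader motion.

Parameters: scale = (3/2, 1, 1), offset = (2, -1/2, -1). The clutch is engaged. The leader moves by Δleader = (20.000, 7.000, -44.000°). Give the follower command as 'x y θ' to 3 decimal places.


32.000 6.500 -45.000

axis x: 3/2·20.000 + 2 = 32.000
axis y: 1·7.000 + -1/2 = 6.500
axis θ: 1·-44.000 + -1 = -45.000


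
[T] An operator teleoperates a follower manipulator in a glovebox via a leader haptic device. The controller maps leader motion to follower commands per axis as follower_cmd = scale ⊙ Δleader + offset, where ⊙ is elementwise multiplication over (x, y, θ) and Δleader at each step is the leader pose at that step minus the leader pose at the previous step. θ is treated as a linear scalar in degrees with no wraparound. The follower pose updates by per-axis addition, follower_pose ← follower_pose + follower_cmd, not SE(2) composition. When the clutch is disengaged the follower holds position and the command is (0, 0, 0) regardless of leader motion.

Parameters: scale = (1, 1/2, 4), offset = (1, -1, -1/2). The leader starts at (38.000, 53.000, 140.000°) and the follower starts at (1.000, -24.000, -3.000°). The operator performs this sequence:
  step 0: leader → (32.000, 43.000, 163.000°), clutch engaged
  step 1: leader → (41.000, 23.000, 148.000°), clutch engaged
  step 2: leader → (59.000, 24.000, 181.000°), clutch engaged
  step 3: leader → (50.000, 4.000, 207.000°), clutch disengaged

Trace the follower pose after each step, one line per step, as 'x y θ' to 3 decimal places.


-4.000 -30.000 88.500
6.000 -41.000 28.000
25.000 -41.500 159.500
25.000 -41.500 159.500

step 0: Δleader=(-6.000, -10.000, 23.000°), engaged; cmd=(-5.000, -6.000, 91.500°) → follower=(-4.000, -30.000, 88.500°)
step 1: Δleader=(9.000, -20.000, -15.000°), engaged; cmd=(10.000, -11.000, -60.500°) → follower=(6.000, -41.000, 28.000°)
step 2: Δleader=(18.000, 1.000, 33.000°), engaged; cmd=(19.000, -0.500, 131.500°) → follower=(25.000, -41.500, 159.500°)
step 3: Δleader=(-9.000, -20.000, 26.000°), disengaged; cmd=(0,0,0) → follower holds at (25.000, -41.500, 159.500°)


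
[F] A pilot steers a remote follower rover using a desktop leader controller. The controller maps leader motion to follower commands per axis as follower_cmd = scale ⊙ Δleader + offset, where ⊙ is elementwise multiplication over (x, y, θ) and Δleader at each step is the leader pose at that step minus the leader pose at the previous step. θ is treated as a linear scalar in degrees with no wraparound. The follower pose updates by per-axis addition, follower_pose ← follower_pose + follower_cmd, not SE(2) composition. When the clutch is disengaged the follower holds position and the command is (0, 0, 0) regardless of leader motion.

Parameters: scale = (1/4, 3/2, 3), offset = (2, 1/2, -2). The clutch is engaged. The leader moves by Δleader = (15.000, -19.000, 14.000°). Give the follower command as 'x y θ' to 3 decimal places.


5.750 -28.000 40.000

axis x: 1/4·15.000 + 2 = 5.750
axis y: 3/2·-19.000 + 1/2 = -28.000
axis θ: 3·14.000 + -2 = 40.000


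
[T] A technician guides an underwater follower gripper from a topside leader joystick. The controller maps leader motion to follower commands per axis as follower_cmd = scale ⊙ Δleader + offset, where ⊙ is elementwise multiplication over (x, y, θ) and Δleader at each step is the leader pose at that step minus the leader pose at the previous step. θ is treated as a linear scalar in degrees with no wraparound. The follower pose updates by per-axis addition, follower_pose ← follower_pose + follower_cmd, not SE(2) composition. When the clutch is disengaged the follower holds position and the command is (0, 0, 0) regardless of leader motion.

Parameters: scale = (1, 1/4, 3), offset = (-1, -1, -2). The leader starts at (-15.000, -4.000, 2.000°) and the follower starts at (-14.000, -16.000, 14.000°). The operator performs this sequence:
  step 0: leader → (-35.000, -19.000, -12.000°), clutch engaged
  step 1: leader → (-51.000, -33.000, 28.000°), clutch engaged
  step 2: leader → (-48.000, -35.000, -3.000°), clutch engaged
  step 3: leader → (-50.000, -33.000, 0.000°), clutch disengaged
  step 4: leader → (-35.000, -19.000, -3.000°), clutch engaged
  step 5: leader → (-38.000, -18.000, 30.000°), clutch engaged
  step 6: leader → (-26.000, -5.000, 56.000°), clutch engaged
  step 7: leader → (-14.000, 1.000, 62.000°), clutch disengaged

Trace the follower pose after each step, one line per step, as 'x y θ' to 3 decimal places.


step 0: Δleader=(-20.000, -15.000, -14.000°), engaged; cmd=(-21.000, -4.750, -44.000°) → follower=(-35.000, -20.750, -30.000°)
step 1: Δleader=(-16.000, -14.000, 40.000°), engaged; cmd=(-17.000, -4.500, 118.000°) → follower=(-52.000, -25.250, 88.000°)
step 2: Δleader=(3.000, -2.000, -31.000°), engaged; cmd=(2.000, -1.500, -95.000°) → follower=(-50.000, -26.750, -7.000°)
step 3: Δleader=(-2.000, 2.000, 3.000°), disengaged; cmd=(0,0,0) → follower holds at (-50.000, -26.750, -7.000°)
step 4: Δleader=(15.000, 14.000, -3.000°), engaged; cmd=(14.000, 2.500, -11.000°) → follower=(-36.000, -24.250, -18.000°)
step 5: Δleader=(-3.000, 1.000, 33.000°), engaged; cmd=(-4.000, -0.750, 97.000°) → follower=(-40.000, -25.000, 79.000°)
step 6: Δleader=(12.000, 13.000, 26.000°), engaged; cmd=(11.000, 2.250, 76.000°) → follower=(-29.000, -22.750, 155.000°)
step 7: Δleader=(12.000, 6.000, 6.000°), disengaged; cmd=(0,0,0) → follower holds at (-29.000, -22.750, 155.000°)

-35.000 -20.750 -30.000
-52.000 -25.250 88.000
-50.000 -26.750 -7.000
-50.000 -26.750 -7.000
-36.000 -24.250 -18.000
-40.000 -25.000 79.000
-29.000 -22.750 155.000
-29.000 -22.750 155.000


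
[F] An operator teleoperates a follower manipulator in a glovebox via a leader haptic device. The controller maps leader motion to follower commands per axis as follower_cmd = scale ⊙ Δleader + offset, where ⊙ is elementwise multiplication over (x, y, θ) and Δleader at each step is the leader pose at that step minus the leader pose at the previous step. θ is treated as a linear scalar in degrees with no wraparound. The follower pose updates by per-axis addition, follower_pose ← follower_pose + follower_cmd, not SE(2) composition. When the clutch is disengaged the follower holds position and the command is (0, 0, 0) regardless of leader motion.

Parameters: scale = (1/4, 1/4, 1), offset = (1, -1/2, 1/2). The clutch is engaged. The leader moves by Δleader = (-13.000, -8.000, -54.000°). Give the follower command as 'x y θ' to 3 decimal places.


axis x: 1/4·-13.000 + 1 = -2.250
axis y: 1/4·-8.000 + -1/2 = -2.500
axis θ: 1·-54.000 + 1/2 = -53.500

-2.250 -2.500 -53.500


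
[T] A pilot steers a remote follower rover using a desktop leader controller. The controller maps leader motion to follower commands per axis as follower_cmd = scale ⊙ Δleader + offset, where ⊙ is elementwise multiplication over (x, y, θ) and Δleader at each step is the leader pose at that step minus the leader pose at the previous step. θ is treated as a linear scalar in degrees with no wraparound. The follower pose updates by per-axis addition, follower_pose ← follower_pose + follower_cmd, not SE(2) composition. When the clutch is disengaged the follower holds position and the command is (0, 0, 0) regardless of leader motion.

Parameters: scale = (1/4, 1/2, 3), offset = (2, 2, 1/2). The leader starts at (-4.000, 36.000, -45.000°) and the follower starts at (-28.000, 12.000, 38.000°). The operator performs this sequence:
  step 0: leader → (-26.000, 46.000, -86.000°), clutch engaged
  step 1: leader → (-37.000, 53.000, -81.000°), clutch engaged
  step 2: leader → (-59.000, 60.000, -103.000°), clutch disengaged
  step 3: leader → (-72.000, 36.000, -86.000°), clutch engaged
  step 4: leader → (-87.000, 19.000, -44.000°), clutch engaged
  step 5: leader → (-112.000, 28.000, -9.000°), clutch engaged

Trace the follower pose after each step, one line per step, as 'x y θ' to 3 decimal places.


step 0: Δleader=(-22.000, 10.000, -41.000°), engaged; cmd=(-3.500, 7.000, -122.500°) → follower=(-31.500, 19.000, -84.500°)
step 1: Δleader=(-11.000, 7.000, 5.000°), engaged; cmd=(-0.750, 5.500, 15.500°) → follower=(-32.250, 24.500, -69.000°)
step 2: Δleader=(-22.000, 7.000, -22.000°), disengaged; cmd=(0,0,0) → follower holds at (-32.250, 24.500, -69.000°)
step 3: Δleader=(-13.000, -24.000, 17.000°), engaged; cmd=(-1.250, -10.000, 51.500°) → follower=(-33.500, 14.500, -17.500°)
step 4: Δleader=(-15.000, -17.000, 42.000°), engaged; cmd=(-1.750, -6.500, 126.500°) → follower=(-35.250, 8.000, 109.000°)
step 5: Δleader=(-25.000, 9.000, 35.000°), engaged; cmd=(-4.250, 6.500, 105.500°) → follower=(-39.500, 14.500, 214.500°)

-31.500 19.000 -84.500
-32.250 24.500 -69.000
-32.250 24.500 -69.000
-33.500 14.500 -17.500
-35.250 8.000 109.000
-39.500 14.500 214.500


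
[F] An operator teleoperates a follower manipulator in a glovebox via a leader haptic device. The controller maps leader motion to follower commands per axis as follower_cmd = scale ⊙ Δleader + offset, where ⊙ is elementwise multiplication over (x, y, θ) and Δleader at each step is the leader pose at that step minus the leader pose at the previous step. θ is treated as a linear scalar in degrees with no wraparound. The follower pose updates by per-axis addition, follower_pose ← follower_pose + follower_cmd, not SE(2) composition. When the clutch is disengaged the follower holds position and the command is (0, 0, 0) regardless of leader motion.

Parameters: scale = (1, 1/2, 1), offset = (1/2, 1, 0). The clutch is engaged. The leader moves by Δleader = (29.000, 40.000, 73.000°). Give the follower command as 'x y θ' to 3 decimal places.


29.500 21.000 73.000

axis x: 1·29.000 + 1/2 = 29.500
axis y: 1/2·40.000 + 1 = 21.000
axis θ: 1·73.000 + 0 = 73.000


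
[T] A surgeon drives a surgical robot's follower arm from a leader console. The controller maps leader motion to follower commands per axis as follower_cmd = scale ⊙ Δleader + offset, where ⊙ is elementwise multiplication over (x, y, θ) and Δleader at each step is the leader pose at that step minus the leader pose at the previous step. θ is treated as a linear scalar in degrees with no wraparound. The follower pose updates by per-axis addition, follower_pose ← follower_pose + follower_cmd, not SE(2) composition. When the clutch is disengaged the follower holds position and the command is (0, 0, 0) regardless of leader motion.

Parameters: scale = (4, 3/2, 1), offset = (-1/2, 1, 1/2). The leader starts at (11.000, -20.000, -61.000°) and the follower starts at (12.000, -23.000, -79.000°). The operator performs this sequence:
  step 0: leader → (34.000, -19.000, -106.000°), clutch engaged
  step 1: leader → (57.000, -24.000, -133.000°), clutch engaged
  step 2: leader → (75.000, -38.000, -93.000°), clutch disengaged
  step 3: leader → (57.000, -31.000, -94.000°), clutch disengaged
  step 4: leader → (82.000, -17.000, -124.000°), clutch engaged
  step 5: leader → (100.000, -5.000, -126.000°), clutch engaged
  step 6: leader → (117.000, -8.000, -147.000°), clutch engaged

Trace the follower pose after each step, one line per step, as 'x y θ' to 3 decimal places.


103.500 -20.500 -123.500
195.000 -27.000 -150.000
195.000 -27.000 -150.000
195.000 -27.000 -150.000
294.500 -5.000 -179.500
366.000 14.000 -181.000
433.500 10.500 -201.500

step 0: Δleader=(23.000, 1.000, -45.000°), engaged; cmd=(91.500, 2.500, -44.500°) → follower=(103.500, -20.500, -123.500°)
step 1: Δleader=(23.000, -5.000, -27.000°), engaged; cmd=(91.500, -6.500, -26.500°) → follower=(195.000, -27.000, -150.000°)
step 2: Δleader=(18.000, -14.000, 40.000°), disengaged; cmd=(0,0,0) → follower holds at (195.000, -27.000, -150.000°)
step 3: Δleader=(-18.000, 7.000, -1.000°), disengaged; cmd=(0,0,0) → follower holds at (195.000, -27.000, -150.000°)
step 4: Δleader=(25.000, 14.000, -30.000°), engaged; cmd=(99.500, 22.000, -29.500°) → follower=(294.500, -5.000, -179.500°)
step 5: Δleader=(18.000, 12.000, -2.000°), engaged; cmd=(71.500, 19.000, -1.500°) → follower=(366.000, 14.000, -181.000°)
step 6: Δleader=(17.000, -3.000, -21.000°), engaged; cmd=(67.500, -3.500, -20.500°) → follower=(433.500, 10.500, -201.500°)


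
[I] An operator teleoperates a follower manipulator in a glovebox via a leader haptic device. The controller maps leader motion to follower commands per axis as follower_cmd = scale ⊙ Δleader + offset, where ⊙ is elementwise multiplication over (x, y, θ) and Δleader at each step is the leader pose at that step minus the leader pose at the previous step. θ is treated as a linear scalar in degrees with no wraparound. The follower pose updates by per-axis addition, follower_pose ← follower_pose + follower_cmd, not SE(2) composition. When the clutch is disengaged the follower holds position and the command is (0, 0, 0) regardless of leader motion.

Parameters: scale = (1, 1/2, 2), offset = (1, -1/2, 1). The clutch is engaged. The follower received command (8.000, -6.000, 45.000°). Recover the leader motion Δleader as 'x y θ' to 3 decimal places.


7.000 -11.000 22.000

axis x: (8.000 − 1) / (1) = 7.000
axis y: (-6.000 − -1/2) / (1/2) = -11.000
axis θ: (45.000 − 1) / (2) = 22.000


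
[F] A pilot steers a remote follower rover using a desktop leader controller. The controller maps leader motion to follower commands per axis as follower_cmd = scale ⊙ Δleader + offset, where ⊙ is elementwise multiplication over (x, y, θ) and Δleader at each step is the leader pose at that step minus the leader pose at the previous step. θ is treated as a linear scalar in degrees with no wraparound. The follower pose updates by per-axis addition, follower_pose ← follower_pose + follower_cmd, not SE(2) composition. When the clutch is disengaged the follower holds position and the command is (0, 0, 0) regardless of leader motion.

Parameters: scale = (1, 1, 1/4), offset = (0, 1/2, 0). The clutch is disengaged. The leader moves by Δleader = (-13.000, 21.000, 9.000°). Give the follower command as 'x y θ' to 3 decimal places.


0.000 0.000 0.000

clutch disengaged → follower holds; cmd = (0, 0, 0)


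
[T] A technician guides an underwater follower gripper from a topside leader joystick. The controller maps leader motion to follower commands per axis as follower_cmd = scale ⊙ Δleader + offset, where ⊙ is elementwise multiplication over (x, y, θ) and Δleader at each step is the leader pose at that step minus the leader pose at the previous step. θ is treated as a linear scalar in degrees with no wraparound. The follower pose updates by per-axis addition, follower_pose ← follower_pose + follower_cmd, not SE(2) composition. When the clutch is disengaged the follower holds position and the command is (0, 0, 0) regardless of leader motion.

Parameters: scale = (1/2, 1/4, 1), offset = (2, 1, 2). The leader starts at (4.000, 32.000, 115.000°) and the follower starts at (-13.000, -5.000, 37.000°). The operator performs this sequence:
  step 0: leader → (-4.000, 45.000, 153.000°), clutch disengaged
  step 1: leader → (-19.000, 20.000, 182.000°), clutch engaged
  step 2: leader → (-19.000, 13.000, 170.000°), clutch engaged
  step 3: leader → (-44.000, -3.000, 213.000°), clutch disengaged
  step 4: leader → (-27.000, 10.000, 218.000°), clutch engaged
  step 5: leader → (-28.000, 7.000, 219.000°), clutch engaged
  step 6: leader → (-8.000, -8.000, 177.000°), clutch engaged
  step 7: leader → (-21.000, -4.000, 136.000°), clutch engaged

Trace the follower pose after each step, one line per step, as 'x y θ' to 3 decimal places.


-13.000 -5.000 37.000
-18.500 -10.250 68.000
-16.500 -11.000 58.000
-16.500 -11.000 58.000
-6.000 -6.750 65.000
-4.500 -6.500 68.000
7.500 -9.250 28.000
3.000 -7.250 -11.000

step 0: Δleader=(-8.000, 13.000, 38.000°), disengaged; cmd=(0,0,0) → follower holds at (-13.000, -5.000, 37.000°)
step 1: Δleader=(-15.000, -25.000, 29.000°), engaged; cmd=(-5.500, -5.250, 31.000°) → follower=(-18.500, -10.250, 68.000°)
step 2: Δleader=(0.000, -7.000, -12.000°), engaged; cmd=(2.000, -0.750, -10.000°) → follower=(-16.500, -11.000, 58.000°)
step 3: Δleader=(-25.000, -16.000, 43.000°), disengaged; cmd=(0,0,0) → follower holds at (-16.500, -11.000, 58.000°)
step 4: Δleader=(17.000, 13.000, 5.000°), engaged; cmd=(10.500, 4.250, 7.000°) → follower=(-6.000, -6.750, 65.000°)
step 5: Δleader=(-1.000, -3.000, 1.000°), engaged; cmd=(1.500, 0.250, 3.000°) → follower=(-4.500, -6.500, 68.000°)
step 6: Δleader=(20.000, -15.000, -42.000°), engaged; cmd=(12.000, -2.750, -40.000°) → follower=(7.500, -9.250, 28.000°)
step 7: Δleader=(-13.000, 4.000, -41.000°), engaged; cmd=(-4.500, 2.000, -39.000°) → follower=(3.000, -7.250, -11.000°)


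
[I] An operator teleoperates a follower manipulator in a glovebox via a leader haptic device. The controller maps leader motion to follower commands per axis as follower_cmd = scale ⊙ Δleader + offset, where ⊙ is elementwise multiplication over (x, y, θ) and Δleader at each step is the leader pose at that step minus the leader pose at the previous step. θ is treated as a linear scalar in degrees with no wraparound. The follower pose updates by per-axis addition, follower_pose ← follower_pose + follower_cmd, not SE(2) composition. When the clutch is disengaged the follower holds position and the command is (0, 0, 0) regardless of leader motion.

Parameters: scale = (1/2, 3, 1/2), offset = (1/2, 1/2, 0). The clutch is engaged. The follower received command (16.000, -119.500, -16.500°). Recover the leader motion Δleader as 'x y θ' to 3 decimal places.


31.000 -40.000 -33.000

axis x: (16.000 − 1/2) / (1/2) = 31.000
axis y: (-119.500 − 1/2) / (3) = -40.000
axis θ: (-16.500 − 0) / (1/2) = -33.000


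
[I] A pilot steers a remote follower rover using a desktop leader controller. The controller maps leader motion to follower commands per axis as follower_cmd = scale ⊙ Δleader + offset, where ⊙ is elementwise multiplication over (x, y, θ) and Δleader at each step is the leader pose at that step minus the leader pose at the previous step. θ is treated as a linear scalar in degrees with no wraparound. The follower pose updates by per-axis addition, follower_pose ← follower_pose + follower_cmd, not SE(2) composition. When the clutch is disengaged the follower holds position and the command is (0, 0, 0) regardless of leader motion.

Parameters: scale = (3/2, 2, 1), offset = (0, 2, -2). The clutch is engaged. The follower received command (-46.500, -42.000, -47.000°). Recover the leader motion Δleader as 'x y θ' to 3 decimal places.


-31.000 -22.000 -45.000

axis x: (-46.500 − 0) / (3/2) = -31.000
axis y: (-42.000 − 2) / (2) = -22.000
axis θ: (-47.000 − -2) / (1) = -45.000


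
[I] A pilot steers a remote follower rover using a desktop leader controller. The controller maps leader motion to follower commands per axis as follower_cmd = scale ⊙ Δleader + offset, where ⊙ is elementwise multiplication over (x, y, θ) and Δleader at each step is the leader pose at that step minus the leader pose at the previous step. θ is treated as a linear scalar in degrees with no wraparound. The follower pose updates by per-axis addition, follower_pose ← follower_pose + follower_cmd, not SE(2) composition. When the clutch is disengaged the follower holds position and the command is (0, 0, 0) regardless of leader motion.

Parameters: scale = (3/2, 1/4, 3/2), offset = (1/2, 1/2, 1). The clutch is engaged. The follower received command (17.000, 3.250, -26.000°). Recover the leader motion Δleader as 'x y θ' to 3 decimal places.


11.000 11.000 -18.000

axis x: (17.000 − 1/2) / (3/2) = 11.000
axis y: (3.250 − 1/2) / (1/4) = 11.000
axis θ: (-26.000 − 1) / (3/2) = -18.000


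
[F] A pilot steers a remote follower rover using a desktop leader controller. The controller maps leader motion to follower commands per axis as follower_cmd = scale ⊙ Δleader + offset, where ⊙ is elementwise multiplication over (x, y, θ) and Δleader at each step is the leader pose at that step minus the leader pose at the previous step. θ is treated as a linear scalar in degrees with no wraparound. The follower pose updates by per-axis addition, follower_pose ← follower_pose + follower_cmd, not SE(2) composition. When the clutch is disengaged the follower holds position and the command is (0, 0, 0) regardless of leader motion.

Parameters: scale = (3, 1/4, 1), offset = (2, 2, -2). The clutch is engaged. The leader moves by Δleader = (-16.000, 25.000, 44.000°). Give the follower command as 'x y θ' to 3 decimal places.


axis x: 3·-16.000 + 2 = -46.000
axis y: 1/4·25.000 + 2 = 8.250
axis θ: 1·44.000 + -2 = 42.000

-46.000 8.250 42.000


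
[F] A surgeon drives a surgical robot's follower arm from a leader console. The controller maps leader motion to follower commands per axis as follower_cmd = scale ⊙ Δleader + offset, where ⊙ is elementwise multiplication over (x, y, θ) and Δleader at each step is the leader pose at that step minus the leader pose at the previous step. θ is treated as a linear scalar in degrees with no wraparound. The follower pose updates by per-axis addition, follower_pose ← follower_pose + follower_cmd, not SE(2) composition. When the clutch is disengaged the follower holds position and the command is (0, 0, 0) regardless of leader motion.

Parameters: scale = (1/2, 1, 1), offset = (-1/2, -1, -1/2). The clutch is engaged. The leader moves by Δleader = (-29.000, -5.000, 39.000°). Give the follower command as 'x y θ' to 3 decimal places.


axis x: 1/2·-29.000 + -1/2 = -15.000
axis y: 1·-5.000 + -1 = -6.000
axis θ: 1·39.000 + -1/2 = 38.500

-15.000 -6.000 38.500


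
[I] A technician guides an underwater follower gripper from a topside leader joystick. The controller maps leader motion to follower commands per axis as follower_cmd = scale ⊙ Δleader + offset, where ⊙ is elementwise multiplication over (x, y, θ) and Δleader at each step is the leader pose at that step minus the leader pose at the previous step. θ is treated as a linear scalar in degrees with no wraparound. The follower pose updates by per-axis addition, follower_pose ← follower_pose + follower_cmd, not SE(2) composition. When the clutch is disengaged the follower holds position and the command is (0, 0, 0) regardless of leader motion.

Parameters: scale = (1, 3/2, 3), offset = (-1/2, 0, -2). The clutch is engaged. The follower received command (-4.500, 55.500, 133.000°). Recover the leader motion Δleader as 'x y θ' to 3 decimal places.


-4.000 37.000 45.000

axis x: (-4.500 − -1/2) / (1) = -4.000
axis y: (55.500 − 0) / (3/2) = 37.000
axis θ: (133.000 − -2) / (3) = 45.000


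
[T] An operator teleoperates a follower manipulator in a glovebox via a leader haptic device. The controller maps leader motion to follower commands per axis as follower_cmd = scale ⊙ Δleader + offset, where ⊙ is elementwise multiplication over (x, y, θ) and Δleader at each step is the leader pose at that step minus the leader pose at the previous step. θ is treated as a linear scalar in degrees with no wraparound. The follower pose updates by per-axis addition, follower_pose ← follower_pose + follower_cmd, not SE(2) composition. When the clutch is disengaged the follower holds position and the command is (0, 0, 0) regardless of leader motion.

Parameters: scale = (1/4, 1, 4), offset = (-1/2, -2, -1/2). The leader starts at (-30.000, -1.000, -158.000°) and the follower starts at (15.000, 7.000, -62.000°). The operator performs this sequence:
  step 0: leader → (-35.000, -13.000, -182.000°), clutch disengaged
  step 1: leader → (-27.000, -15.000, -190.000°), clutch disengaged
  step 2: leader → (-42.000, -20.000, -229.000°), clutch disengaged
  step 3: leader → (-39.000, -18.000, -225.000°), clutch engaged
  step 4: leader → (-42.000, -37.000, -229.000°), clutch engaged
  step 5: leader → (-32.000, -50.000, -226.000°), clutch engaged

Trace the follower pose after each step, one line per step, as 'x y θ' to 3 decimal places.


step 0: Δleader=(-5.000, -12.000, -24.000°), disengaged; cmd=(0,0,0) → follower holds at (15.000, 7.000, -62.000°)
step 1: Δleader=(8.000, -2.000, -8.000°), disengaged; cmd=(0,0,0) → follower holds at (15.000, 7.000, -62.000°)
step 2: Δleader=(-15.000, -5.000, -39.000°), disengaged; cmd=(0,0,0) → follower holds at (15.000, 7.000, -62.000°)
step 3: Δleader=(3.000, 2.000, 4.000°), engaged; cmd=(0.250, 0.000, 15.500°) → follower=(15.250, 7.000, -46.500°)
step 4: Δleader=(-3.000, -19.000, -4.000°), engaged; cmd=(-1.250, -21.000, -16.500°) → follower=(14.000, -14.000, -63.000°)
step 5: Δleader=(10.000, -13.000, 3.000°), engaged; cmd=(2.000, -15.000, 11.500°) → follower=(16.000, -29.000, -51.500°)

15.000 7.000 -62.000
15.000 7.000 -62.000
15.000 7.000 -62.000
15.250 7.000 -46.500
14.000 -14.000 -63.000
16.000 -29.000 -51.500
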